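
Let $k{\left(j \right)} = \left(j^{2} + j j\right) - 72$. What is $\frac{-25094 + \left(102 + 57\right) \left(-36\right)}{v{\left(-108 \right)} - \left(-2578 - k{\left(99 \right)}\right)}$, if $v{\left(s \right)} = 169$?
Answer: $- \frac{30818}{22277} \approx -1.3834$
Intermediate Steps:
$k{\left(j \right)} = -72 + 2 j^{2}$ ($k{\left(j \right)} = \left(j^{2} + j^{2}\right) - 72 = 2 j^{2} - 72 = -72 + 2 j^{2}$)
$\frac{-25094 + \left(102 + 57\right) \left(-36\right)}{v{\left(-108 \right)} - \left(-2578 - k{\left(99 \right)}\right)} = \frac{-25094 + \left(102 + 57\right) \left(-36\right)}{169 + \left(\left(16589 - \left(72 - 2 \cdot 99^{2}\right)\right) - 14011\right)} = \frac{-25094 + 159 \left(-36\right)}{169 + \left(\left(16589 + \left(-72 + 2 \cdot 9801\right)\right) - 14011\right)} = \frac{-25094 - 5724}{169 + \left(\left(16589 + \left(-72 + 19602\right)\right) - 14011\right)} = - \frac{30818}{169 + \left(\left(16589 + 19530\right) - 14011\right)} = - \frac{30818}{169 + \left(36119 - 14011\right)} = - \frac{30818}{169 + 22108} = - \frac{30818}{22277}$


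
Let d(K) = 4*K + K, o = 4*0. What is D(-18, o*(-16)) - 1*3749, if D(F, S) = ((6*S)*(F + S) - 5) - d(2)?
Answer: -3764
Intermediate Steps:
o = 0
d(K) = 5*K
D(F, S) = -15 + 6*S*(F + S) (D(F, S) = ((6*S)*(F + S) - 5) - 5*2 = (6*S*(F + S) - 5) - 1*10 = (-5 + 6*S*(F + S)) - 10 = -15 + 6*S*(F + S))
D(-18, o*(-16)) - 1*3749 = (-15 + 6*(0*(-16))**2 + 6*(-18)*(0*(-16))) - 1*3749 = (-15 + 6*0**2 + 6*(-18)*0) - 3749 = (-15 + 6*0 + 0) - 3749 = (-15 + 0 + 0) - 3749 = -15 - 3749 = -3764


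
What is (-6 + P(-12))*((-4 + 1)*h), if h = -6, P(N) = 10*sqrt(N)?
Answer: -108 + 360*I*sqrt(3) ≈ -108.0 + 623.54*I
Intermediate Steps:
(-6 + P(-12))*((-4 + 1)*h) = (-6 + 10*sqrt(-12))*((-4 + 1)*(-6)) = (-6 + 10*(2*I*sqrt(3)))*(-3*(-6)) = (-6 + 20*I*sqrt(3))*18 = -108 + 360*I*sqrt(3)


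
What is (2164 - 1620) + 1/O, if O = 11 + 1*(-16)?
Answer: 2719/5 ≈ 543.80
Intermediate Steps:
O = -5 (O = 11 - 16 = -5)
(2164 - 1620) + 1/O = (2164 - 1620) + 1/(-5) = 544 - ⅕ = 2719/5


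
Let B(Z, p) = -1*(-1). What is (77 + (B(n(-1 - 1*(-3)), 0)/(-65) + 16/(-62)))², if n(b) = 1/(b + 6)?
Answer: 23902396816/4060225 ≈ 5887.0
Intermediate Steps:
n(b) = 1/(6 + b)
B(Z, p) = 1
(77 + (B(n(-1 - 1*(-3)), 0)/(-65) + 16/(-62)))² = (77 + (1/(-65) + 16/(-62)))² = (77 + (1*(-1/65) + 16*(-1/62)))² = (77 + (-1/65 - 8/31))² = (77 - 551/2015)² = (154604/2015)² = 23902396816/4060225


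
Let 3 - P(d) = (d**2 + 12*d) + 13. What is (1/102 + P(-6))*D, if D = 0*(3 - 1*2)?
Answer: 0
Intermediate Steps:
P(d) = -10 - d**2 - 12*d (P(d) = 3 - ((d**2 + 12*d) + 13) = 3 - (13 + d**2 + 12*d) = 3 + (-13 - d**2 - 12*d) = -10 - d**2 - 12*d)
D = 0 (D = 0*(3 - 2) = 0*1 = 0)
(1/102 + P(-6))*D = (1/102 + (-10 - 1*(-6)**2 - 12*(-6)))*0 = (1/102 + (-10 - 1*36 + 72))*0 = (1/102 + (-10 - 36 + 72))*0 = (1/102 + 26)*0 = (2653/102)*0 = 0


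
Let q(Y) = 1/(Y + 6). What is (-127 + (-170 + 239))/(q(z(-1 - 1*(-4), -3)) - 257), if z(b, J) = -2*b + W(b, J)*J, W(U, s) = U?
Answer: 261/1157 ≈ 0.22558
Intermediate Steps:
z(b, J) = -2*b + J*b (z(b, J) = -2*b + b*J = -2*b + J*b)
q(Y) = 1/(6 + Y)
(-127 + (-170 + 239))/(q(z(-1 - 1*(-4), -3)) - 257) = (-127 + (-170 + 239))/(1/(6 + (-1 - 1*(-4))*(-2 - 3)) - 257) = (-127 + 69)/(1/(6 + (-1 + 4)*(-5)) - 257) = -58/(1/(6 + 3*(-5)) - 257) = -58/(1/(6 - 15) - 257) = -58/(1/(-9) - 257) = -58/(-1/9 - 257) = -58/(-2314/9) = -58*(-9/2314) = 261/1157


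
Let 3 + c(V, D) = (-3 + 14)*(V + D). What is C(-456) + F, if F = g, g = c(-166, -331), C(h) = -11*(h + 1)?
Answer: -465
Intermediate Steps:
C(h) = -11 - 11*h (C(h) = -11*(1 + h) = -11 - 11*h)
c(V, D) = -3 + 11*D + 11*V (c(V, D) = -3 + (-3 + 14)*(V + D) = -3 + 11*(D + V) = -3 + (11*D + 11*V) = -3 + 11*D + 11*V)
g = -5470 (g = -3 + 11*(-331) + 11*(-166) = -3 - 3641 - 1826 = -5470)
F = -5470
C(-456) + F = (-11 - 11*(-456)) - 5470 = (-11 + 5016) - 5470 = 5005 - 5470 = -465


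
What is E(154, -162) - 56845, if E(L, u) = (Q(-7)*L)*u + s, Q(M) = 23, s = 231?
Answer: -630418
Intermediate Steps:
E(L, u) = 231 + 23*L*u (E(L, u) = (23*L)*u + 231 = 23*L*u + 231 = 231 + 23*L*u)
E(154, -162) - 56845 = (231 + 23*154*(-162)) - 56845 = (231 - 573804) - 56845 = -573573 - 56845 = -630418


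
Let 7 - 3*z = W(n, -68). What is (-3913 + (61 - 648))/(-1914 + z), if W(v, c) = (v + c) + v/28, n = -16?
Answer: 94500/39553 ≈ 2.3892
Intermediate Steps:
W(v, c) = c + 29*v/28 (W(v, c) = (c + v) + v*(1/28) = (c + v) + v/28 = c + 29*v/28)
z = 641/21 (z = 7/3 - (-68 + (29/28)*(-16))/3 = 7/3 - (-68 - 116/7)/3 = 7/3 - 1/3*(-592/7) = 7/3 + 592/21 = 641/21 ≈ 30.524)
(-3913 + (61 - 648))/(-1914 + z) = (-3913 + (61 - 648))/(-1914 + 641/21) = (-3913 - 587)/(-39553/21) = -4500*(-21/39553) = 94500/39553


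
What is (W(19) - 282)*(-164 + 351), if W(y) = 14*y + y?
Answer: 561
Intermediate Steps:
W(y) = 15*y
(W(19) - 282)*(-164 + 351) = (15*19 - 282)*(-164 + 351) = (285 - 282)*187 = 3*187 = 561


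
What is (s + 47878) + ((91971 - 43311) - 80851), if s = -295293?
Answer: -279606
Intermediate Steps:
(s + 47878) + ((91971 - 43311) - 80851) = (-295293 + 47878) + ((91971 - 43311) - 80851) = -247415 + (48660 - 80851) = -247415 - 32191 = -279606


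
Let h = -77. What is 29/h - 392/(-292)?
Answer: 5429/5621 ≈ 0.96584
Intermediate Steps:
29/h - 392/(-292) = 29/(-77) - 392/(-292) = 29*(-1/77) - 392*(-1/292) = -29/77 + 98/73 = 5429/5621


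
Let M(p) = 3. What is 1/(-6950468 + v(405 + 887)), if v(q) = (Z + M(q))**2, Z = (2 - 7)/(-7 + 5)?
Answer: -4/27801751 ≈ -1.4388e-7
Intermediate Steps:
Z = 5/2 (Z = -5/(-2) = -5*(-1/2) = 5/2 ≈ 2.5000)
v(q) = 121/4 (v(q) = (5/2 + 3)**2 = (11/2)**2 = 121/4)
1/(-6950468 + v(405 + 887)) = 1/(-6950468 + 121/4) = 1/(-27801751/4) = -4/27801751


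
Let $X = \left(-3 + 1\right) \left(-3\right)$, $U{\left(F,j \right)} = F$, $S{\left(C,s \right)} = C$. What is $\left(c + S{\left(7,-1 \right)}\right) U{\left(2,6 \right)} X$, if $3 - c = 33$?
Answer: $-276$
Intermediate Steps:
$c = -30$ ($c = 3 - 33 = -30$)
$X = 6$ ($X = \left(-2\right) \left(-3\right) = 6$)
$\left(c + S{\left(7,-1 \right)}\right) U{\left(2,6 \right)} X = \left(-30 + 7\right) 2 \cdot 6 = \left(-23\right) 12 = -276$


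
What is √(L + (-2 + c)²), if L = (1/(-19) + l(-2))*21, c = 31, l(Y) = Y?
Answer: 2*√72010/19 ≈ 28.247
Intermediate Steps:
L = -819/19 (L = (1/(-19) - 2)*21 = (-1/19 - 2)*21 = -39/19*21 = -819/19 ≈ -43.105)
√(L + (-2 + c)²) = √(-819/19 + (-2 + 31)²) = √(-819/19 + 29²) = √(-819/19 + 841) = √(15160/19) = 2*√72010/19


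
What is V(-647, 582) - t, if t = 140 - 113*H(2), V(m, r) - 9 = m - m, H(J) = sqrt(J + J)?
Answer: 95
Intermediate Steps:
H(J) = sqrt(2)*sqrt(J) (H(J) = sqrt(2*J) = sqrt(2)*sqrt(J))
V(m, r) = 9 (V(m, r) = 9 + (m - m) = 9 + 0 = 9)
t = -86 (t = 140 - 113*sqrt(2)*sqrt(2) = 140 - 113*2 = 140 - 226 = -86)
V(-647, 582) - t = 9 - 1*(-86) = 9 + 86 = 95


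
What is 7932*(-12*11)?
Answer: -1047024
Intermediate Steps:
7932*(-12*11) = 7932*(-132) = -1047024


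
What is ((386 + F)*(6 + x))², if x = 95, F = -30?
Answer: 1292833936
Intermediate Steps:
((386 + F)*(6 + x))² = ((386 - 30)*(6 + 95))² = (356*101)² = 35956² = 1292833936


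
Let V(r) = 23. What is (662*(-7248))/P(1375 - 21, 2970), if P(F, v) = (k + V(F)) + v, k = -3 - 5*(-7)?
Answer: -4798176/3025 ≈ -1586.2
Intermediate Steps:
k = 32 (k = -3 + 35 = 32)
P(F, v) = 55 + v (P(F, v) = (32 + 23) + v = 55 + v)
(662*(-7248))/P(1375 - 21, 2970) = (662*(-7248))/(55 + 2970) = -4798176/3025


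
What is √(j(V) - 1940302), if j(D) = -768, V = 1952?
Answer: I*√1941070 ≈ 1393.2*I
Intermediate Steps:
√(j(V) - 1940302) = √(-768 - 1940302) = √(-1941070) = I*√1941070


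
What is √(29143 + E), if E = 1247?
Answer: √30390 ≈ 174.33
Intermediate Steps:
√(29143 + E) = √(29143 + 1247) = √30390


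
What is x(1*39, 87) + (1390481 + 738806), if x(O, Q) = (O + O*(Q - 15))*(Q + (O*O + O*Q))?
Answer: 16367134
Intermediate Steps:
x(O, Q) = (O + O*(-15 + Q))*(Q + O² + O*Q) (x(O, Q) = (O + O*(-15 + Q))*(Q + (O² + O*Q)) = (O + O*(-15 + Q))*(Q + O² + O*Q))
x(1*39, 87) + (1390481 + 738806) = (1*39)*(87² - 14*87 - 14*(1*39)² + (1*39)*87² + 87*(1*39)² - 14*1*39*87) + (1390481 + 738806) = 39*(7569 - 1218 - 14*39² + 39*7569 + 87*39² - 14*39*87) + 2129287 = 39*(7569 - 1218 - 14*1521 + 295191 + 87*1521 - 47502) + 2129287 = 39*(7569 - 1218 - 21294 + 295191 + 132327 - 47502) + 2129287 = 39*365073 + 2129287 = 14237847 + 2129287 = 16367134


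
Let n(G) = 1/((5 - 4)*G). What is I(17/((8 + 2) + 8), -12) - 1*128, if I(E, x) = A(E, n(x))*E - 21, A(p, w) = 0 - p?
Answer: -48565/324 ≈ -149.89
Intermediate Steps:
n(G) = 1/G (n(G) = 1/(1*G) = 1/G)
A(p, w) = -p
I(E, x) = -21 - E² (I(E, x) = (-E)*E - 21 = -E² - 21 = -21 - E²)
I(17/((8 + 2) + 8), -12) - 1*128 = (-21 - (17/((8 + 2) + 8))²) - 1*128 = (-21 - (17/(10 + 8))²) - 128 = (-21 - (17/18)²) - 128 = (-21 - 1*289/324) - 128 = (-21 - 289/324) - 128 = -7093/324 - 128 = -48565/324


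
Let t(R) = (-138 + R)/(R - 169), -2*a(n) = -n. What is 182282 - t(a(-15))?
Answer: 64345255/353 ≈ 1.8228e+5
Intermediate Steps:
a(n) = n/2 (a(n) = -(-1)*n/2 = n/2)
t(R) = (-138 + R)/(-169 + R)
182282 - t(a(-15)) = 182282 - (-138 + (1/2)*(-15))/(-169 + (1/2)*(-15)) = 182282 - (-138 - 15/2)/(-169 - 15/2) = 182282 - (-291)/((-353/2)*2) = 182282 - (-2)*(-291)/(353*2) = 182282 - 1*291/353 = 182282 - 291/353 = 64345255/353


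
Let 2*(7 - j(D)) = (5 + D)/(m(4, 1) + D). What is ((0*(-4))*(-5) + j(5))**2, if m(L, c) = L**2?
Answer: 20164/441 ≈ 45.723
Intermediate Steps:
j(D) = 7 - (5 + D)/(2*(16 + D)) (j(D) = 7 - (5 + D)/(2*(4**2 + D)) = 7 - (5 + D)/(2*(16 + D)))
((0*(-4))*(-5) + j(5))**2 = ((0*(-4))*(-5) + (219 + 13*5)/(2*(16 + 5)))**2 = (0*(-5) + (1/2)*(219 + 65)/21)**2 = (0 + (1/2)*(1/21)*284)**2 = (0 + 142/21)**2 = (142/21)**2 = 20164/441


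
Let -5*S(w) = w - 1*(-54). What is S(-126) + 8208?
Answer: 41112/5 ≈ 8222.4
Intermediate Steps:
S(w) = -54/5 - w/5 (S(w) = -(w - 1*(-54))/5 = -(w + 54)/5 = -(54 + w)/5 = -54/5 - w/5)
S(-126) + 8208 = (-54/5 - 1/5*(-126)) + 8208 = (-54/5 + 126/5) + 8208 = 72/5 + 8208 = 41112/5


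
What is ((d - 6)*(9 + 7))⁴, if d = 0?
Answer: 84934656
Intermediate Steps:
((d - 6)*(9 + 7))⁴ = ((0 - 6)*(9 + 7))⁴ = (-6*16)⁴ = (-96)⁴ = 84934656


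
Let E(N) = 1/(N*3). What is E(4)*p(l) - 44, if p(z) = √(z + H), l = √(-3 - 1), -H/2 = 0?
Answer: -527/12 + I/12 ≈ -43.917 + 0.083333*I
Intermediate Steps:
H = 0 (H = -2*0 = 0)
l = 2*I (l = √(-4) = 2*I ≈ 2.0*I)
E(N) = 1/(3*N)
p(z) = √z (p(z) = √(z + 0) = √z)
E(4)*p(l) - 44 = ((⅓)/4)*√(2*I) - 44 = ((⅓)*(¼))*(1 + I) - 44 = (1 + I)/12 - 44 = (1/12 + I/12) - 44 = -527/12 + I/12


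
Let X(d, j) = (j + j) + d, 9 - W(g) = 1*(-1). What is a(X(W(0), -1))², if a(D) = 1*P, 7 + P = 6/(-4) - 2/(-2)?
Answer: 225/4 ≈ 56.250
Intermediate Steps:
W(g) = 10 (W(g) = 9 - (-1) = 9 - 1*(-1) = 9 + 1 = 10)
P = -15/2 (P = -7 + (6/(-4) - 2/(-2)) = -7 + (6*(-¼) - 2*(-½)) = -7 + (-3/2 + 1) = -7 - ½ = -15/2 ≈ -7.5000)
X(d, j) = d + 2*j (X(d, j) = 2*j + d = d + 2*j)
a(D) = -15/2 (a(D) = 1*(-15/2) = -15/2)
a(X(W(0), -1))² = (-15/2)² = 225/4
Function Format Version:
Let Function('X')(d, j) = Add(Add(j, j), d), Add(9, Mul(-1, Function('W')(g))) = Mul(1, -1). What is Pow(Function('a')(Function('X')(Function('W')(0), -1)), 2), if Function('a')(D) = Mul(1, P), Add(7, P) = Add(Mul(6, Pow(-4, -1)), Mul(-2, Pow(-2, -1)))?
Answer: Rational(225, 4) ≈ 56.250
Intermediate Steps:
Function('W')(g) = 10 (Function('W')(g) = Add(9, Mul(-1, Mul(1, -1))) = Add(9, Mul(-1, -1)) = Add(9, 1) = 10)
P = Rational(-15, 2) (P = Add(-7, Add(Mul(6, Pow(-4, -1)), Mul(-2, Pow(-2, -1)))) = Add(-7, Add(Mul(6, Rational(-1, 4)), Mul(-2, Rational(-1, 2)))) = Add(-7, Add(Rational(-3, 2), 1)) = Add(-7, Rational(-1, 2)) = Rational(-15, 2) ≈ -7.5000)
Function('X')(d, j) = Add(d, Mul(2, j)) (Function('X')(d, j) = Add(Mul(2, j), d) = Add(d, Mul(2, j)))
Function('a')(D) = Rational(-15, 2) (Function('a')(D) = Mul(1, Rational(-15, 2)) = Rational(-15, 2))
Pow(Function('a')(Function('X')(Function('W')(0), -1)), 2) = Pow(Rational(-15, 2), 2) = Rational(225, 4)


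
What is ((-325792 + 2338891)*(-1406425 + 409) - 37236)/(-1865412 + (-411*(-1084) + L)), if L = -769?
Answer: 2830449440820/1420657 ≈ 1.9924e+6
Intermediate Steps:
((-325792 + 2338891)*(-1406425 + 409) - 37236)/(-1865412 + (-411*(-1084) + L)) = ((-325792 + 2338891)*(-1406425 + 409) - 37236)/(-1865412 + (-411*(-1084) - 769)) = (2013099*(-1406016) - 37236)/(-1865412 + (445524 - 769)) = (-2830449403584 - 37236)/(-1865412 + 444755) = -2830449440820/(-1420657) = -2830449440820*(-1/1420657) = 2830449440820/1420657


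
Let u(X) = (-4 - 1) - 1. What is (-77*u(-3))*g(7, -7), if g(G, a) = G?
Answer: 3234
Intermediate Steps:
u(X) = -6 (u(X) = -5 - 1 = -6)
(-77*u(-3))*g(7, -7) = -77*(-6)*7 = 462*7 = 3234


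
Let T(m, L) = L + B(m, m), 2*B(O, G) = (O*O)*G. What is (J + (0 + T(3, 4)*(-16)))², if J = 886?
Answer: 367236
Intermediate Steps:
B(O, G) = G*O²/2 (B(O, G) = ((O*O)*G)/2 = (O²*G)/2 = (G*O²)/2 = G*O²/2)
T(m, L) = L + m³/2 (T(m, L) = L + m*m²/2 = L + m³/2)
(J + (0 + T(3, 4)*(-16)))² = (886 + (0 + (4 + (½)*3³)*(-16)))² = (886 + (0 + (4 + (½)*27)*(-16)))² = (886 + (0 + (4 + 27/2)*(-16)))² = (886 + (0 + (35/2)*(-16)))² = (886 + (0 - 280))² = (886 - 280)² = 606² = 367236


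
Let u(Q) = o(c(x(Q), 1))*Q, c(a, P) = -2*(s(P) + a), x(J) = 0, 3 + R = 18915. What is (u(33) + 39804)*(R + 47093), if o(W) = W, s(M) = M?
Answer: 2622906690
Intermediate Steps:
R = 18912 (R = -3 + 18915 = 18912)
c(a, P) = -2*P - 2*a (c(a, P) = -2*(P + a) = -2*P - 2*a)
u(Q) = -2*Q (u(Q) = (-2*1 - 2*0)*Q = (-2 + 0)*Q = -2*Q)
(u(33) + 39804)*(R + 47093) = (-2*33 + 39804)*(18912 + 47093) = (-66 + 39804)*66005 = 39738*66005 = 2622906690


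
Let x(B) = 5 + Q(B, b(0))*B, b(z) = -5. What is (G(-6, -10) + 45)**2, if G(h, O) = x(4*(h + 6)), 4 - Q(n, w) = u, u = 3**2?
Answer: 2500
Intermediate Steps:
u = 9
Q(n, w) = -5 (Q(n, w) = 4 - 1*9 = 4 - 9 = -5)
x(B) = 5 - 5*B
G(h, O) = -115 - 20*h (G(h, O) = 5 - 20*(h + 6) = 5 - 20*(6 + h) = 5 - 5*(24 + 4*h) = 5 + (-120 - 20*h) = -115 - 20*h)
(G(-6, -10) + 45)**2 = ((-115 - 20*(-6)) + 45)**2 = ((-115 + 120) + 45)**2 = (5 + 45)**2 = 50**2 = 2500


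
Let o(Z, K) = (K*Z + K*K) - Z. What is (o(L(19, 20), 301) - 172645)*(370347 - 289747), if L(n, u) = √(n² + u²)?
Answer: -6612746400 + 24180000*√761 ≈ -5.9457e+9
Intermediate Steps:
o(Z, K) = K² - Z + K*Z (o(Z, K) = (K*Z + K²) - Z = (K² + K*Z) - Z = K² - Z + K*Z)
(o(L(19, 20), 301) - 172645)*(370347 - 289747) = ((301² - √(19² + 20²) + 301*√(19² + 20²)) - 172645)*(370347 - 289747) = ((90601 - √(361 + 400) + 301*√(361 + 400)) - 172645)*80600 = ((90601 - √761 + 301*√761) - 172645)*80600 = ((90601 + 300*√761) - 172645)*80600 = (-82044 + 300*√761)*80600 = -6612746400 + 24180000*√761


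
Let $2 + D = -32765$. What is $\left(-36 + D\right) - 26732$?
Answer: $-59535$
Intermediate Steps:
$D = -32767$ ($D = -2 - 32765 = -32767$)
$\left(-36 + D\right) - 26732 = \left(-36 - 32767\right) - 26732 = -32803 - 26732 = -59535$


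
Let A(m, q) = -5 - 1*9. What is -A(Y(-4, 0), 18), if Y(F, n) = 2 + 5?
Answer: 14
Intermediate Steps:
Y(F, n) = 7
A(m, q) = -14 (A(m, q) = -5 - 9 = -14)
-A(Y(-4, 0), 18) = -1*(-14) = 14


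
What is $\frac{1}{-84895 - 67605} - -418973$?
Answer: $\frac{63893382499}{152500} \approx 4.1897 \cdot 10^{5}$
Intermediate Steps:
$\frac{1}{-84895 - 67605} - -418973 = \frac{1}{-84895 - 67605} + 418973 = \frac{1}{-152500} + 418973 = - \frac{1}{152500} + 418973 = \frac{63893382499}{152500}$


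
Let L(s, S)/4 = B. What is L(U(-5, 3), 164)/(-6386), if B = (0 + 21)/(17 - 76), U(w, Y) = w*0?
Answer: 42/188387 ≈ 0.00022295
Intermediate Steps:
U(w, Y) = 0
B = -21/59 (B = 21/(-59) = 21*(-1/59) = -21/59 ≈ -0.35593)
L(s, S) = -84/59 (L(s, S) = 4*(-21/59) = -84/59)
L(U(-5, 3), 164)/(-6386) = -84/59/(-6386) = -84/59*(-1/6386) = 42/188387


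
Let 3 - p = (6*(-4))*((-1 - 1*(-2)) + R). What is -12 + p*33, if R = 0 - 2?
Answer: -705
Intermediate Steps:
R = -2
p = -21 (p = 3 - 6*(-4)*((-1 - 1*(-2)) - 2) = 3 - (-24)*((-1 + 2) - 2) = 3 - (-24)*(1 - 2) = 3 - (-24)*(-1) = 3 - 1*24 = 3 - 24 = -21)
-12 + p*33 = -12 - 21*33 = -12 - 693 = -705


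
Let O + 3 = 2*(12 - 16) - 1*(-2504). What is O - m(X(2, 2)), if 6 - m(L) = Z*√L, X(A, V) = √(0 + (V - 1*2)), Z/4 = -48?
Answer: 2487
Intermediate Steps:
Z = -192 (Z = 4*(-48) = -192)
X(A, V) = √(-2 + V) (X(A, V) = √(0 + (V - 2)) = √(0 + (-2 + V)) = √(-2 + V))
m(L) = 6 + 192*√L (m(L) = 6 - (-192)*√L = 6 + 192*√L)
O = 2493 (O = -3 + (2*(12 - 16) - 1*(-2504)) = -3 + (2*(-4) + 2504) = -3 + (-8 + 2504) = -3 + 2496 = 2493)
O - m(X(2, 2)) = 2493 - (6 + 192*√(√(-2 + 2))) = 2493 - (6 + 192*√(√0)) = 2493 - (6 + 192*√0) = 2493 - (6 + 192*0) = 2493 - (6 + 0) = 2493 - 1*6 = 2493 - 6 = 2487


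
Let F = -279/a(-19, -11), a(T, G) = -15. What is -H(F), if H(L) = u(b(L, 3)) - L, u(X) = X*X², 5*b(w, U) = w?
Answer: -513732/15625 ≈ -32.879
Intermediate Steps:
b(w, U) = w/5
u(X) = X³
F = 93/5 (F = -279/(-15) = -279*(-1/15) = 93/5 ≈ 18.600)
H(L) = -L + L³/125 (H(L) = (L/5)³ - L = L³/125 - L = -L + L³/125)
-H(F) = -(-1*93/5 + (93/5)³/125) = -(-93/5 + (1/125)*(804357/125)) = -(-93/5 + 804357/15625) = -1*513732/15625 = -513732/15625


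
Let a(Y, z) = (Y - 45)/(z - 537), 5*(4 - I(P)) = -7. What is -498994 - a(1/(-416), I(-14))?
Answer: -551751731237/1105728 ≈ -4.9899e+5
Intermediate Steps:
I(P) = 27/5 (I(P) = 4 - 1/5*(-7) = 4 + 7/5 = 27/5)
a(Y, z) = (-45 + Y)/(-537 + z)
-498994 - a(1/(-416), I(-14)) = -498994 - (-45 + 1/(-416))/(-537 + 27/5) = -498994 - (-45 - 1/416)/(-2658/5) = -498994 - (-5)*(-18721)/(2658*416) = -498994 - 1*93605/1105728 = -498994 - 93605/1105728 = -551751731237/1105728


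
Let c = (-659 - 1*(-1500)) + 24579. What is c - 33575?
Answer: -8155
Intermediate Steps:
c = 25420 (c = (-659 + 1500) + 24579 = 841 + 24579 = 25420)
c - 33575 = 25420 - 33575 = -8155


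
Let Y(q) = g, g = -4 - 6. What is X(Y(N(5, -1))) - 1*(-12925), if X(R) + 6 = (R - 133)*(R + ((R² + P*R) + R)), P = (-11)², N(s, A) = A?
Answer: 174509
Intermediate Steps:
P = 121
g = -10
Y(q) = -10
X(R) = -6 + (-133 + R)*(R² + 123*R) (X(R) = -6 + (R - 133)*(R + ((R² + 121*R) + R)) = -6 + (-133 + R)*(R + (R² + 122*R)) = -6 + (-133 + R)*(R² + 123*R))
X(Y(N(5, -1))) - 1*(-12925) = (-6 + (-10)³ - 16359*(-10) - 10*(-10)²) - 1*(-12925) = (-6 - 1000 + 163590 - 10*100) + 12925 = (-6 - 1000 + 163590 - 1000) + 12925 = 161584 + 12925 = 174509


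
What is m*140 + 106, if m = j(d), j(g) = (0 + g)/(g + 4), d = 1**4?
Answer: 134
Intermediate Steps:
d = 1
j(g) = g/(4 + g)
m = 1/5 (m = 1/(4 + 1) = 1/5 ≈ 0.20000)
m*140 + 106 = (1/5)*140 + 106 = 28 + 106 = 134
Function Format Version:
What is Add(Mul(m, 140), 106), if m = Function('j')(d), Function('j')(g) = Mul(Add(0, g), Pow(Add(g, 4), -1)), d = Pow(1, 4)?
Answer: 134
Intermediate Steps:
d = 1
Function('j')(g) = Mul(g, Pow(Add(4, g), -1))
m = Rational(1, 5) (m = Mul(1, Pow(Add(4, 1), -1)) = Mul(1, Pow(5, -1)) = Mul(1, Rational(1, 5)) = Rational(1, 5) ≈ 0.20000)
Add(Mul(m, 140), 106) = Add(Mul(Rational(1, 5), 140), 106) = Add(28, 106) = 134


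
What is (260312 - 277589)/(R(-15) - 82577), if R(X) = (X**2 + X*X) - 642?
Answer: 17277/82769 ≈ 0.20874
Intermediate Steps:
R(X) = -642 + 2*X**2 (R(X) = (X**2 + X**2) - 642 = 2*X**2 - 642 = -642 + 2*X**2)
(260312 - 277589)/(R(-15) - 82577) = (260312 - 277589)/((-642 + 2*(-15)**2) - 82577) = -17277/((-642 + 2*225) - 82577) = -17277/((-642 + 450) - 82577) = -17277/(-192 - 82577) = -17277/(-82769) = -17277*(-1/82769) = 17277/82769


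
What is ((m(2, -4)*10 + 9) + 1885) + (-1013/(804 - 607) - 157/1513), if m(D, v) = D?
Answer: 568925156/298061 ≈ 1908.8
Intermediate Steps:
((m(2, -4)*10 + 9) + 1885) + (-1013/(804 - 607) - 157/1513) = ((2*10 + 9) + 1885) + (-1013/(804 - 607) - 157/1513) = ((20 + 9) + 1885) + (-1013/197 - 157*1/1513) = (29 + 1885) + (-1013*1/197 - 157/1513) = 1914 + (-1013/197 - 157/1513) = 1914 - 1563598/298061 = 568925156/298061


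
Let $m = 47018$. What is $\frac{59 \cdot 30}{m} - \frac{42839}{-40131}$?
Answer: $\frac{1042617986}{943439679} \approx 1.1051$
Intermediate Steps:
$\frac{59 \cdot 30}{m} - \frac{42839}{-40131} = \frac{59 \cdot 30}{47018} - \frac{42839}{-40131} = 1770 \cdot \frac{1}{47018} - - \frac{42839}{40131} = \frac{885}{23509} + \frac{42839}{40131} = \frac{1042617986}{943439679}$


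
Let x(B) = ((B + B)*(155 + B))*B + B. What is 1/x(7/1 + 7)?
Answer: 1/66262 ≈ 1.5092e-5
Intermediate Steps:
x(B) = B + 2*B²*(155 + B) (x(B) = ((2*B)*(155 + B))*B + B = (2*B*(155 + B))*B + B = 2*B²*(155 + B) + B = B + 2*B²*(155 + B))
1/x(7/1 + 7) = 1/((7/1 + 7)*(1 + 2*(7/1 + 7)² + 310*(7/1 + 7))) = 1/((7*1 + 7)*(1 + 2*(7*1 + 7)² + 310*(7*1 + 7))) = 1/((7 + 7)*(1 + 2*(7 + 7)² + 310*(7 + 7))) = 1/(14*(1 + 2*14² + 310*14)) = 1/(14*(1 + 2*196 + 4340)) = 1/(14*(1 + 392 + 4340)) = 1/(14*4733) = 1/66262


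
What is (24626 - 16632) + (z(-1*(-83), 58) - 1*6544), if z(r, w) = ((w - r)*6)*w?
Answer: -7250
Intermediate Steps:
z(r, w) = w*(-6*r + 6*w) (z(r, w) = (-6*r + 6*w)*w = w*(-6*r + 6*w))
(24626 - 16632) + (z(-1*(-83), 58) - 1*6544) = (24626 - 16632) + (6*58*(58 - (-1)*(-83)) - 1*6544) = 7994 + (6*58*(58 - 1*83) - 6544) = 7994 + (6*58*(58 - 83) - 6544) = 7994 + (6*58*(-25) - 6544) = 7994 + (-8700 - 6544) = 7994 - 15244 = -7250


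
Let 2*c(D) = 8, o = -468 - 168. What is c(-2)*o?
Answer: -2544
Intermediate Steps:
o = -636
c(D) = 4 (c(D) = (½)*8 = 4)
c(-2)*o = 4*(-636) = -2544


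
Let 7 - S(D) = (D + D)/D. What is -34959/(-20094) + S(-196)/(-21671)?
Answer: 252498673/145152358 ≈ 1.7395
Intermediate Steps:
S(D) = 5 (S(D) = 7 - (D + D)/D = 7 - 2*D/D = 7 - 1*2 = 7 - 2 = 5)
-34959/(-20094) + S(-196)/(-21671) = -34959/(-20094) + 5/(-21671) = -34959*(-1/20094) + 5*(-1/21671) = 11653/6698 - 5/21671 = 252498673/145152358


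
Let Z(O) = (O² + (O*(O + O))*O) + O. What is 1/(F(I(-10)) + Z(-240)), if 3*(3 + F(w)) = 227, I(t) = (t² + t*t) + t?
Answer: -3/82771702 ≈ -3.6244e-8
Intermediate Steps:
I(t) = t + 2*t² (I(t) = (t² + t²) + t = 2*t² + t = t + 2*t²)
F(w) = 218/3 (F(w) = -3 + (⅓)*227 = -3 + 227/3 = 218/3)
Z(O) = O + O² + 2*O³ (Z(O) = (O² + (O*(2*O))*O) + O = (O² + (2*O²)*O) + O = (O² + 2*O³) + O = O + O² + 2*O³)
1/(F(I(-10)) + Z(-240)) = 1/(218/3 - 240*(1 - 240 + 2*(-240)²)) = 1/(218/3 - 240*(1 - 240 + 2*57600)) = 1/(218/3 - 240*(1 - 240 + 115200)) = 1/(218/3 - 240*114961) = 1/(218/3 - 27590640) = 1/(-82771702/3) = -3/82771702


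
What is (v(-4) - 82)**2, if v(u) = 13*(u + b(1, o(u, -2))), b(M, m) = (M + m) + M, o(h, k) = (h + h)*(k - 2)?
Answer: 94864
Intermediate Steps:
o(h, k) = 2*h*(-2 + k) (o(h, k) = (2*h)*(-2 + k) = 2*h*(-2 + k))
b(M, m) = m + 2*M
v(u) = 26 - 91*u (v(u) = 13*(u + (2*u*(-2 - 2) + 2*1)) = 13*(u + (2*u*(-4) + 2)) = 13*(u + (-8*u + 2)) = 13*(u + (2 - 8*u)) = 13*(2 - 7*u) = 26 - 91*u)
(v(-4) - 82)**2 = ((26 - 91*(-4)) - 82)**2 = ((26 + 364) - 82)**2 = (390 - 82)**2 = 308**2 = 94864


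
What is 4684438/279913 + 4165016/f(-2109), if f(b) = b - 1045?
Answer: -575533703078/441422801 ≈ -1303.8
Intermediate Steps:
f(b) = -1045 + b
4684438/279913 + 4165016/f(-2109) = 4684438/279913 + 4165016/(-1045 - 2109) = 4684438*(1/279913) + 4165016/(-3154) = 4684438/279913 + 4165016*(-1/3154) = 4684438/279913 - 2082508/1577 = -575533703078/441422801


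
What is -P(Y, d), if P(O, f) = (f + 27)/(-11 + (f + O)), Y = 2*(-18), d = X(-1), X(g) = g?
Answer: 13/24 ≈ 0.54167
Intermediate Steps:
d = -1
Y = -36
P(O, f) = (27 + f)/(-11 + O + f) (P(O, f) = (27 + f)/(-11 + (O + f)) = (27 + f)/(-11 + O + f))
-P(Y, d) = -(27 - 1)/(-11 - 36 - 1) = -26/(-48) = -(-1)*26/48 = -1*(-13/24) = 13/24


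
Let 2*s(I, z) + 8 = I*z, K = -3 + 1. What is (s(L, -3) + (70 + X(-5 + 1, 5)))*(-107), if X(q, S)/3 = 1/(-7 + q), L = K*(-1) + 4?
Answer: -66768/11 ≈ -6069.8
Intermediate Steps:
K = -2
L = 6 (L = -2*(-1) + 4 = 2 + 4 = 6)
X(q, S) = 3/(-7 + q)
s(I, z) = -4 + I*z/2 (s(I, z) = -4 + (I*z)/2 = -4 + I*z/2)
(s(L, -3) + (70 + X(-5 + 1, 5)))*(-107) = ((-4 + (½)*6*(-3)) + (70 + 3/(-7 + (-5 + 1))))*(-107) = ((-4 - 9) + (70 + 3/(-7 - 4)))*(-107) = (-13 + (70 + 3/(-11)))*(-107) = (-13 + (70 + 3*(-1/11)))*(-107) = (-13 + (70 - 3/11))*(-107) = (-13 + 767/11)*(-107) = (624/11)*(-107) = -66768/11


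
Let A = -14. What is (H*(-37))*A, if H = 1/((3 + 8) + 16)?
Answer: 518/27 ≈ 19.185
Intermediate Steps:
H = 1/27 (H = 1/(11 + 16) = 1/27 ≈ 0.037037)
(H*(-37))*A = ((1/27)*(-37))*(-14) = -37/27*(-14) = 518/27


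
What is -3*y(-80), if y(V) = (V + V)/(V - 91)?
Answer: -160/57 ≈ -2.8070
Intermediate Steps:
y(V) = 2*V/(-91 + V) (y(V) = (2*V)/(-91 + V) = 2*V/(-91 + V))
-3*y(-80) = -6*(-80)/(-91 - 80) = -6*(-80)/(-171) = -6*(-80)*(-1)/171 = -3*160/171 = -160/57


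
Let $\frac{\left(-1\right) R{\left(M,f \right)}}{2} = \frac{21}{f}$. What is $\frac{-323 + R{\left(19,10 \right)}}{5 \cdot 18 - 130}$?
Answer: $\frac{409}{50} \approx 8.18$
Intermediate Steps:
$R{\left(M,f \right)} = - \frac{42}{f}$ ($R{\left(M,f \right)} = - 2 \frac{21}{f} = - \frac{42}{f}$)
$\frac{-323 + R{\left(19,10 \right)}}{5 \cdot 18 - 130} = \frac{-323 - \frac{42}{10}}{5 \cdot 18 - 130} = \frac{-323 - \frac{21}{5}}{90 - 130} = \frac{-323 - \frac{21}{5}}{-40} = \left(- \frac{1636}{5}\right) \left(- \frac{1}{40}\right) = \frac{409}{50}$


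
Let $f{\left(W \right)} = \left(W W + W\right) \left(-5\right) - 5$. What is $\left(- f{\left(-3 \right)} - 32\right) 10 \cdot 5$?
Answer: $150$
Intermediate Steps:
$f{\left(W \right)} = -5 - 5 W - 5 W^{2}$ ($f{\left(W \right)} = \left(W^{2} + W\right) \left(-5\right) - 5 = \left(W + W^{2}\right) \left(-5\right) - 5 = \left(- 5 W - 5 W^{2}\right) - 5 = -5 - 5 W - 5 W^{2}$)
$\left(- f{\left(-3 \right)} - 32\right) 10 \cdot 5 = \left(- (-5 - -15 - 5 \left(-3\right)^{2}) - 32\right) 10 \cdot 5 = \left(- (-5 + 15 - 45) - 32\right) 50 = \left(\left(-1\right) \left(-35\right) - 32\right) 50 = \left(35 - 32\right) 50 = 3 \cdot 50 = 150$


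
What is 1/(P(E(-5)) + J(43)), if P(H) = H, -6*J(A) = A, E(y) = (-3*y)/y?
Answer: -6/61 ≈ -0.098361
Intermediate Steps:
E(y) = -3
J(A) = -A/6
1/(P(E(-5)) + J(43)) = 1/(-3 - ⅙*43) = 1/(-3 - 43/6) = 1/(-61/6) = -6/61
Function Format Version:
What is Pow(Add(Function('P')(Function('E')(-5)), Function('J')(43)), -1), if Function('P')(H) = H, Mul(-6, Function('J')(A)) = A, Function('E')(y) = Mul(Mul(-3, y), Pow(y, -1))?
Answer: Rational(-6, 61) ≈ -0.098361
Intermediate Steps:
Function('E')(y) = -3
Function('J')(A) = Mul(Rational(-1, 6), A)
Pow(Add(Function('P')(Function('E')(-5)), Function('J')(43)), -1) = Pow(Add(-3, Mul(Rational(-1, 6), 43)), -1) = Pow(Add(-3, Rational(-43, 6)), -1) = Pow(Rational(-61, 6), -1) = Rational(-6, 61)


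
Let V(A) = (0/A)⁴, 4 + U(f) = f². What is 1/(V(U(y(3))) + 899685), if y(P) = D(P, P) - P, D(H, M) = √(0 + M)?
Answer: 1/899685 ≈ 1.1115e-6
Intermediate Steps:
D(H, M) = √M
y(P) = √P - P
U(f) = -4 + f²
V(A) = 0 (V(A) = 0⁴ = 0)
1/(V(U(y(3))) + 899685) = 1/(0 + 899685) = 1/899685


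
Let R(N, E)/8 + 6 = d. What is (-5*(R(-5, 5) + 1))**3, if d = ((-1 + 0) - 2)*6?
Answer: 870983875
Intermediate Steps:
d = -18 (d = (-1 - 2)*6 = -3*6 = -18)
R(N, E) = -192 (R(N, E) = -48 + 8*(-18) = -48 - 144 = -192)
(-5*(R(-5, 5) + 1))**3 = (-5*(-192 + 1))**3 = (-5*(-191))**3 = 955**3 = 870983875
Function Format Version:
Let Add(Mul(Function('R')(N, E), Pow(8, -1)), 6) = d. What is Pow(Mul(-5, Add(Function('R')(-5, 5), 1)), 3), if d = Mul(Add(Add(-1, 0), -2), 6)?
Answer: 870983875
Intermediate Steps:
d = -18 (d = Mul(Add(-1, -2), 6) = Mul(-3, 6) = -18)
Function('R')(N, E) = -192 (Function('R')(N, E) = Add(-48, Mul(8, -18)) = Add(-48, -144) = -192)
Pow(Mul(-5, Add(Function('R')(-5, 5), 1)), 3) = Pow(Mul(-5, Add(-192, 1)), 3) = Pow(Mul(-5, -191), 3) = Pow(955, 3) = 870983875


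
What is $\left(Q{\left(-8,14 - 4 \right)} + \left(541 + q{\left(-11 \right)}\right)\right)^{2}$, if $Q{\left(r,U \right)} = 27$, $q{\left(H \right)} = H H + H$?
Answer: $459684$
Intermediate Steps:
$q{\left(H \right)} = H + H^{2}$ ($q{\left(H \right)} = H^{2} + H = H + H^{2}$)
$\left(Q{\left(-8,14 - 4 \right)} + \left(541 + q{\left(-11 \right)}\right)\right)^{2} = \left(27 + \left(541 - 11 \left(1 - 11\right)\right)\right)^{2} = \left(27 + \left(541 - -110\right)\right)^{2} = \left(27 + \left(541 + 110\right)\right)^{2} = \left(27 + 651\right)^{2} = 678^{2} = 459684$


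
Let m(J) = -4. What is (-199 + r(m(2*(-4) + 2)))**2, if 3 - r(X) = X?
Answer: 36864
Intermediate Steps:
r(X) = 3 - X
(-199 + r(m(2*(-4) + 2)))**2 = (-199 + (3 - 1*(-4)))**2 = (-199 + (3 + 4))**2 = (-199 + 7)**2 = (-192)**2 = 36864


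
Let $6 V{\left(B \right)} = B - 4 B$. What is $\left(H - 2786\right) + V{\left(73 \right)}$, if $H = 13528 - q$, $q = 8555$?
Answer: $\frac{4301}{2} \approx 2150.5$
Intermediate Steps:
$H = 4973$ ($H = 13528 - 8555 = 4973$)
$V{\left(B \right)} = - \frac{B}{2}$ ($V{\left(B \right)} = \frac{B - 4 B}{6} = \frac{\left(-3\right) B}{6} = - \frac{B}{2}$)
$\left(H - 2786\right) + V{\left(73 \right)} = \left(4973 - 2786\right) - \frac{73}{2} = 2187 - \frac{73}{2} = \frac{4301}{2}$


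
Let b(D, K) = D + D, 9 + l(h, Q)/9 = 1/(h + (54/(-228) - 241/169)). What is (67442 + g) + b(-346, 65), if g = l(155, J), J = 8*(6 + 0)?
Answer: 65651088837/984731 ≈ 66669.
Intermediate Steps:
J = 48 (J = 8*6 = 48)
l(h, Q) = -81 + 9/(-10679/6422 + h) (l(h, Q) = -81 + 9/(h + (54/(-228) - 241/169)) = -81 + 9/(h + (54*(-1/228) - 241*1/169)) = -81 + 9/(h + (-9/38 - 241/169)) = -81 + 9/(h - 10679/6422) = -81 + 9/(-10679/6422 + h))
b(D, K) = 2*D
g = -79705413/984731 (g = 9*(102533 - 57798*155)/(-10679 + 6422*155) = 9*(102533 - 8958690)/(-10679 + 995410) = 9*(-8856157)/984731 = 9*(1/984731)*(-8856157) = -79705413/984731 ≈ -80.941)
(67442 + g) + b(-346, 65) = (67442 - 79705413/984731) + 2*(-346) = 66332522689/984731 - 692 = 65651088837/984731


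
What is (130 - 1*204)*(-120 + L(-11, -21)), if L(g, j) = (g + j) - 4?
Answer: 11544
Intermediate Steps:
L(g, j) = -4 + g + j
(130 - 1*204)*(-120 + L(-11, -21)) = (130 - 1*204)*(-120 + (-4 - 11 - 21)) = (130 - 204)*(-120 - 36) = -74*(-156) = 11544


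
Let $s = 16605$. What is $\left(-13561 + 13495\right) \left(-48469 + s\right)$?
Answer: $2103024$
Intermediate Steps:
$\left(-13561 + 13495\right) \left(-48469 + s\right) = \left(-13561 + 13495\right) \left(-48469 + 16605\right) = \left(-66\right) \left(-31864\right) = 2103024$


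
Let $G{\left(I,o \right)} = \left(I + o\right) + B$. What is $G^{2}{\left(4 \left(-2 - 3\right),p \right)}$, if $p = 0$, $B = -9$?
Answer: $841$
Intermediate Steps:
$G{\left(I,o \right)} = -9 + I + o$ ($G{\left(I,o \right)} = \left(I + o\right) - 9 = -9 + I + o$)
$G^{2}{\left(4 \left(-2 - 3\right),p \right)} = \left(-9 + 4 \left(-2 - 3\right) + 0\right)^{2} = \left(-9 + 4 \left(-5\right) + 0\right)^{2} = \left(-9 - 20 + 0\right)^{2} = \left(-29\right)^{2} = 841$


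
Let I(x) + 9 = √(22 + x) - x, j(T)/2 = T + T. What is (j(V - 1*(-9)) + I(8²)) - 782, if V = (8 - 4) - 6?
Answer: -827 + √86 ≈ -817.73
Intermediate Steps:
V = -2 (V = 4 - 6 = -2)
j(T) = 4*T (j(T) = 2*(T + T) = 2*(2*T) = 4*T)
I(x) = -9 + √(22 + x) - x (I(x) = -9 + (√(22 + x) - x) = -9 + √(22 + x) - x)
(j(V - 1*(-9)) + I(8²)) - 782 = (4*(-2 - 1*(-9)) + (-9 + √(22 + 8²) - 1*8²)) - 782 = (4*(-2 + 9) + (-9 + √(22 + 64) - 1*64)) - 782 = (4*7 + (-9 + √86 - 64)) - 782 = (28 + (-73 + √86)) - 782 = (-45 + √86) - 782 = -827 + √86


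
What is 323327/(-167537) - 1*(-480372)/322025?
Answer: -23639293411/53951102425 ≈ -0.43816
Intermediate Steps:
323327/(-167537) - 1*(-480372)/322025 = 323327*(-1/167537) + 480372*(1/322025) = -323327/167537 + 480372/322025 = -23639293411/53951102425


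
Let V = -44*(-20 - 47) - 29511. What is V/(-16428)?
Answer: 26563/16428 ≈ 1.6169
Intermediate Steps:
V = -26563 (V = -44*(-67) - 29511 = 2948 - 29511 = -26563)
V/(-16428) = -26563/(-16428) = -26563*(-1/16428) = 26563/16428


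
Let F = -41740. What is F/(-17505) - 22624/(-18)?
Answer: 1469572/1167 ≈ 1259.3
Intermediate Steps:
F/(-17505) - 22624/(-18) = -41740/(-17505) - 22624/(-18) = -41740*(-1/17505) - 22624*(-1/18) = 8348/3501 + 11312/9 = 1469572/1167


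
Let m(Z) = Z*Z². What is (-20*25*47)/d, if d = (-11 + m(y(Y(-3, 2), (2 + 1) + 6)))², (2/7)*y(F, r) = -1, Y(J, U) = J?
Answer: -1504000/185761 ≈ -8.0964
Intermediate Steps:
y(F, r) = -7/2 (y(F, r) = (7/2)*(-1) = -7/2)
m(Z) = Z³
d = 185761/64 (d = (-11 + (-7/2)³)² = (-11 - 343/8)² = (-431/8)² = 185761/64 ≈ 2902.5)
(-20*25*47)/d = (-20*25*47)/(185761/64) = -500*47*(64/185761) = -23500*64/185761 = -1504000/185761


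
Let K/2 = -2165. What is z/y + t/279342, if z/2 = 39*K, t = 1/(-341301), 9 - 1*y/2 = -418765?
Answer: -8050007902552157/19962894589303554 ≈ -0.40325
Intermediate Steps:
K = -4330 (K = 2*(-2165) = -4330)
y = 837548 (y = 18 - 2*(-418765) = 18 + 837530 = 837548)
t = -1/341301 ≈ -2.9300e-6
z = -337740 (z = 2*(39*(-4330)) = 2*(-168870) = -337740)
z/y + t/279342 = -337740/837548 - 1/341301/279342 = -337740*1/837548 - 1/341301*1/279342 = -84435/209387 - 1/95339703942 = -8050007902552157/19962894589303554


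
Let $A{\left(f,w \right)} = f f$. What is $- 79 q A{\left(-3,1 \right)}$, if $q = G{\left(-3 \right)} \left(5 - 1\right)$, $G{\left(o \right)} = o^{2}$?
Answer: $-25596$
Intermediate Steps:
$A{\left(f,w \right)} = f^{2}$
$q = 36$ ($q = \left(-3\right)^{2} \left(5 - 1\right) = 9 \cdot 4 = 36$)
$- 79 q A{\left(-3,1 \right)} = \left(-79\right) 36 \left(-3\right)^{2} = \left(-2844\right) 9 = -25596$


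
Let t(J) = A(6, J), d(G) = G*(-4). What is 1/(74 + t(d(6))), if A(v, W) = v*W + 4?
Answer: -1/66 ≈ -0.015152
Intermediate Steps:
d(G) = -4*G
A(v, W) = 4 + W*v (A(v, W) = W*v + 4 = 4 + W*v)
t(J) = 4 + 6*J (t(J) = 4 + J*6 = 4 + 6*J)
1/(74 + t(d(6))) = 1/(74 + (4 + 6*(-4*6))) = 1/(74 + (4 + 6*(-24))) = 1/(74 + (4 - 144)) = 1/(74 - 140) = 1/(-66) = -1/66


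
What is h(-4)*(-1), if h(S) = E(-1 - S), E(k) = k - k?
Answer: 0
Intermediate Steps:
E(k) = 0
h(S) = 0
h(-4)*(-1) = 0*(-1) = 0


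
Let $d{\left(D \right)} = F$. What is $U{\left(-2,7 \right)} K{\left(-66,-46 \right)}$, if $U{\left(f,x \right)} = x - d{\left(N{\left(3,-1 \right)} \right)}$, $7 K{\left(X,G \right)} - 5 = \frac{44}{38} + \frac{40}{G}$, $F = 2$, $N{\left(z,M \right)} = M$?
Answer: $\frac{11555}{3059} \approx 3.7774$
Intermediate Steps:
$d{\left(D \right)} = 2$
$K{\left(X,G \right)} = \frac{117}{133} + \frac{40}{7 G}$ ($K{\left(X,G \right)} = \frac{5}{7} + \frac{\frac{44}{38} + \frac{40}{G}}{7} = \frac{5}{7} + \frac{44 \cdot \frac{1}{38} + \frac{40}{G}}{7} = \frac{5}{7} + \frac{\frac{22}{19} + \frac{40}{G}}{7} = \frac{5}{7} + \left(\frac{22}{133} + \frac{40}{7 G}\right) = \frac{117}{133} + \frac{40}{7 G}$)
$U{\left(f,x \right)} = -2 + x$ ($U{\left(f,x \right)} = x - 2 = -2 + x$)
$U{\left(-2,7 \right)} K{\left(-66,-46 \right)} = \left(-2 + 7\right) \frac{760 + 117 \left(-46\right)}{133 \left(-46\right)} = 5 \cdot \frac{1}{133} \left(- \frac{1}{46}\right) \left(760 - 5382\right) = 5 \cdot \frac{1}{133} \left(- \frac{1}{46}\right) \left(-4622\right) = 5 \cdot \frac{2311}{3059} = \frac{11555}{3059}$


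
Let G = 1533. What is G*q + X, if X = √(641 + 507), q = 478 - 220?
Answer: 395514 + 2*√287 ≈ 3.9555e+5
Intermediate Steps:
q = 258
X = 2*√287 (X = √1148 = 2*√287 ≈ 33.882)
G*q + X = 1533*258 + 2*√287 = 395514 + 2*√287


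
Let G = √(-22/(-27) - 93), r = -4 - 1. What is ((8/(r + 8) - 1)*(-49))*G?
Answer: -245*I*√7467/27 ≈ -784.11*I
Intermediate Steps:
r = -5
G = I*√7467/9 (G = √(-22*(-1/27) - 93) = √(22/27 - 93) = √(-2489/27) = I*√7467/9 ≈ 9.6013*I)
((8/(r + 8) - 1)*(-49))*G = ((8/(-5 + 8) - 1)*(-49))*(I*√7467/9) = ((8/3 - 1)*(-49))*(I*√7467/9) = ((5/3)*(-49))*(I*√7467/9) = -245*I*√7467/27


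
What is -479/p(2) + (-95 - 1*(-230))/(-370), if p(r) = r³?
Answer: -17831/296 ≈ -60.240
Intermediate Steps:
-479/p(2) + (-95 - 1*(-230))/(-370) = -479/(2³) + (-95 - 1*(-230))/(-370) = -479/8 + (-95 + 230)*(-1/370) = -479*⅛ + 135*(-1/370) = -479/8 - 27/74 = -17831/296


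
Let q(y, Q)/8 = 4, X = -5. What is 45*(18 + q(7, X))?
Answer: 2250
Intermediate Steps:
q(y, Q) = 32 (q(y, Q) = 8*4 = 32)
45*(18 + q(7, X)) = 45*(18 + 32) = 45*50 = 2250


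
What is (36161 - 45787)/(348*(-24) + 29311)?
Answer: -9626/20959 ≈ -0.45928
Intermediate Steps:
(36161 - 45787)/(348*(-24) + 29311) = -9626/(-8352 + 29311) = -9626/20959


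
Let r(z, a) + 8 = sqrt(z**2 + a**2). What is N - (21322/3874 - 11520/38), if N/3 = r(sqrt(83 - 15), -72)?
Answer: 10071289/36803 + 6*sqrt(1313) ≈ 491.07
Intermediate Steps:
r(z, a) = -8 + sqrt(a**2 + z**2) (r(z, a) = -8 + sqrt(z**2 + a**2) = -8 + sqrt(a**2 + z**2))
N = -24 + 6*sqrt(1313) (N = 3*(-8 + sqrt((-72)**2 + (sqrt(83 - 15))**2)) = 3*(-8 + sqrt(5184 + (sqrt(68))**2)) = 3*(-8 + sqrt(5184 + (2*sqrt(17))**2)) = 3*(-8 + sqrt(5184 + 68)) = 3*(-8 + sqrt(5252)) = 3*(-8 + 2*sqrt(1313)) = -24 + 6*sqrt(1313) ≈ 193.41)
N - (21322/3874 - 11520/38) = (-24 + 6*sqrt(1313)) - (21322/3874 - 11520/38) = (-24 + 6*sqrt(1313)) - (21322*(1/3874) - 11520*1/38) = (-24 + 6*sqrt(1313)) - (10661/1937 - 5760/19) = (-24 + 6*sqrt(1313)) - 1*(-10954561/36803) = (-24 + 6*sqrt(1313)) + 10954561/36803 = 10071289/36803 + 6*sqrt(1313)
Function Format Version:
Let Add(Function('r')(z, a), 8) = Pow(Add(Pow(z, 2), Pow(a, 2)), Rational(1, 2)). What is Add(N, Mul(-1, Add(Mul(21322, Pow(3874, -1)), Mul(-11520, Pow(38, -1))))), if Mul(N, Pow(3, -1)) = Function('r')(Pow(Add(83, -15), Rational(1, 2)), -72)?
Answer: Add(Rational(10071289, 36803), Mul(6, Pow(1313, Rational(1, 2)))) ≈ 491.07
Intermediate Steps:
Function('r')(z, a) = Add(-8, Pow(Add(Pow(a, 2), Pow(z, 2)), Rational(1, 2))) (Function('r')(z, a) = Add(-8, Pow(Add(Pow(z, 2), Pow(a, 2)), Rational(1, 2))) = Add(-8, Pow(Add(Pow(a, 2), Pow(z, 2)), Rational(1, 2))))
N = Add(-24, Mul(6, Pow(1313, Rational(1, 2)))) (N = Mul(3, Add(-8, Pow(Add(Pow(-72, 2), Pow(Pow(Add(83, -15), Rational(1, 2)), 2)), Rational(1, 2)))) = Mul(3, Add(-8, Pow(Add(5184, Pow(Pow(68, Rational(1, 2)), 2)), Rational(1, 2)))) = Mul(3, Add(-8, Pow(Add(5184, Pow(Mul(2, Pow(17, Rational(1, 2))), 2)), Rational(1, 2)))) = Mul(3, Add(-8, Pow(Add(5184, 68), Rational(1, 2)))) = Mul(3, Add(-8, Pow(5252, Rational(1, 2)))) = Mul(3, Add(-8, Mul(2, Pow(1313, Rational(1, 2))))) = Add(-24, Mul(6, Pow(1313, Rational(1, 2)))) ≈ 193.41)
Add(N, Mul(-1, Add(Mul(21322, Pow(3874, -1)), Mul(-11520, Pow(38, -1))))) = Add(Add(-24, Mul(6, Pow(1313, Rational(1, 2)))), Mul(-1, Add(Mul(21322, Pow(3874, -1)), Mul(-11520, Pow(38, -1))))) = Add(Add(-24, Mul(6, Pow(1313, Rational(1, 2)))), Mul(-1, Add(Mul(21322, Rational(1, 3874)), Mul(-11520, Rational(1, 38))))) = Add(Add(-24, Mul(6, Pow(1313, Rational(1, 2)))), Mul(-1, Add(Rational(10661, 1937), Rational(-5760, 19)))) = Add(Add(-24, Mul(6, Pow(1313, Rational(1, 2)))), Mul(-1, Rational(-10954561, 36803))) = Add(Add(-24, Mul(6, Pow(1313, Rational(1, 2)))), Rational(10954561, 36803)) = Add(Rational(10071289, 36803), Mul(6, Pow(1313, Rational(1, 2))))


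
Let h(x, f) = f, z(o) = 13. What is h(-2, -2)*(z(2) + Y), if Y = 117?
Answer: -260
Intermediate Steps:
h(-2, -2)*(z(2) + Y) = -2*(13 + 117) = -2*130 = -260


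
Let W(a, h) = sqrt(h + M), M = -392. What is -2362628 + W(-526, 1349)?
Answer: -2362628 + sqrt(957) ≈ -2.3626e+6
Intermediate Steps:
W(a, h) = sqrt(-392 + h) (W(a, h) = sqrt(h - 392) = sqrt(-392 + h))
-2362628 + W(-526, 1349) = -2362628 + sqrt(-392 + 1349) = -2362628 + sqrt(957)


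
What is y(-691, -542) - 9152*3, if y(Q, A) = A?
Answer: -27998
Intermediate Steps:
y(-691, -542) - 9152*3 = -542 - 9152*3 = -542 - 704*39 = -542 - 27456 = -27998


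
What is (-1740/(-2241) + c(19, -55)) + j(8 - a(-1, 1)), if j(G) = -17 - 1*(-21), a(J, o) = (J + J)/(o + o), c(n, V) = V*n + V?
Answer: -818132/747 ≈ -1095.2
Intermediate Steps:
c(n, V) = V + V*n
a(J, o) = J/o (a(J, o) = (2*J)/((2*o)) = (2*J)*(1/(2*o)) = J/o)
j(G) = 4 (j(G) = -17 + 21 = 4)
(-1740/(-2241) + c(19, -55)) + j(8 - a(-1, 1)) = (-1740/(-2241) - 55*(1 + 19)) + 4 = (-1740*(-1/2241) - 55*20) + 4 = (580/747 - 1100) + 4 = -821120/747 + 4 = -818132/747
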